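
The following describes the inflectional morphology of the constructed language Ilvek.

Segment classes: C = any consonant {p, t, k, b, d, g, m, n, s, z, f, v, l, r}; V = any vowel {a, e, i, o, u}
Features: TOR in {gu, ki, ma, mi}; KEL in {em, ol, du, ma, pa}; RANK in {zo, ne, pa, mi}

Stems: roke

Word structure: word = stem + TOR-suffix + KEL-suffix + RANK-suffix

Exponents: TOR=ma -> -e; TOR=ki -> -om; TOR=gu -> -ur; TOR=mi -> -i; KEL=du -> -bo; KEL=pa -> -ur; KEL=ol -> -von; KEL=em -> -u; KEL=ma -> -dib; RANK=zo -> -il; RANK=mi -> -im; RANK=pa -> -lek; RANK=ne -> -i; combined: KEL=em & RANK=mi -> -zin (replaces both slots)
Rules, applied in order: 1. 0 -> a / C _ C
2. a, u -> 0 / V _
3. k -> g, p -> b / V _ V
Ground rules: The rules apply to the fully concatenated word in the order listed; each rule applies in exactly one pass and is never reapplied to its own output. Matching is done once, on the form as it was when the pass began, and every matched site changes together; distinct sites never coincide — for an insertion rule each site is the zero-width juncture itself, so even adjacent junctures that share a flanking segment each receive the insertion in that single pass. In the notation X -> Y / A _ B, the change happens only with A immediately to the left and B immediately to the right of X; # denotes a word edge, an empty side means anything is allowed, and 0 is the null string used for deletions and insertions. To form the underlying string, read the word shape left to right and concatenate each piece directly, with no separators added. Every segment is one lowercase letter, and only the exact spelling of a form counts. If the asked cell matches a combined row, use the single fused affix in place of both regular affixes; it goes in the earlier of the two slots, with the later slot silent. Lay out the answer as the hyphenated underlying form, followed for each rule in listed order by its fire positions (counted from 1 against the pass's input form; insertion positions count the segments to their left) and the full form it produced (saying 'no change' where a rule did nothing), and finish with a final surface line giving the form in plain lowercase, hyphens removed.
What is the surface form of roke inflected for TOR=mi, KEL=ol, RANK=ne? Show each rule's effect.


underlying: roke-i-von-i
1. 0 -> a / C _ C: no change
2. a, u -> 0 / V _: no change
3. k -> g, p -> b / V _ V: fires at position(s) 3: rogeivoni
surface: rogeivoni


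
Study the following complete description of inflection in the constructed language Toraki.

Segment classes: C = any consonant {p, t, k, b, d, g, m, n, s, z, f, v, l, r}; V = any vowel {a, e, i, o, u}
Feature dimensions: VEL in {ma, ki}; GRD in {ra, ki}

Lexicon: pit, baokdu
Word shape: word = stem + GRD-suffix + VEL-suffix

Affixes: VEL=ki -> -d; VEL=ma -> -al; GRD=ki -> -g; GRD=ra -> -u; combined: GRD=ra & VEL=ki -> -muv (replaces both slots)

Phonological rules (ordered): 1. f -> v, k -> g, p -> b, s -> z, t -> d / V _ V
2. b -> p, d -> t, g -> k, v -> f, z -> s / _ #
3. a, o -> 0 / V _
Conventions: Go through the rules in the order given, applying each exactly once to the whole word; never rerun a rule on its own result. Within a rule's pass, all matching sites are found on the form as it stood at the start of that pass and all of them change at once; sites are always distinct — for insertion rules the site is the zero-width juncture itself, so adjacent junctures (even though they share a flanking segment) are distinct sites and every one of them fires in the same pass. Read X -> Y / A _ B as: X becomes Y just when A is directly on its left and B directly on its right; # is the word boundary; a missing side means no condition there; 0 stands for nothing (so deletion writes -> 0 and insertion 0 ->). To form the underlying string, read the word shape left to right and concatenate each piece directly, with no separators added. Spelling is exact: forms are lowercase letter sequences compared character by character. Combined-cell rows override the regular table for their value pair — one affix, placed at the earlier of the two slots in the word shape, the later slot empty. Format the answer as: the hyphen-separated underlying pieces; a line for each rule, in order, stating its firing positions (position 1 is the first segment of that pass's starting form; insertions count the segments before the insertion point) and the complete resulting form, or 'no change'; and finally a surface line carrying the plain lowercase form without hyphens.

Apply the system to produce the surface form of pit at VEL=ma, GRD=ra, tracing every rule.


underlying: pit-u-al
1. f -> v, k -> g, p -> b, s -> z, t -> d / V _ V: fires at position(s) 3: pidual
2. b -> p, d -> t, g -> k, v -> f, z -> s / _ #: no change
3. a, o -> 0 / V _: fires at position(s) 5: pidul
surface: pidul


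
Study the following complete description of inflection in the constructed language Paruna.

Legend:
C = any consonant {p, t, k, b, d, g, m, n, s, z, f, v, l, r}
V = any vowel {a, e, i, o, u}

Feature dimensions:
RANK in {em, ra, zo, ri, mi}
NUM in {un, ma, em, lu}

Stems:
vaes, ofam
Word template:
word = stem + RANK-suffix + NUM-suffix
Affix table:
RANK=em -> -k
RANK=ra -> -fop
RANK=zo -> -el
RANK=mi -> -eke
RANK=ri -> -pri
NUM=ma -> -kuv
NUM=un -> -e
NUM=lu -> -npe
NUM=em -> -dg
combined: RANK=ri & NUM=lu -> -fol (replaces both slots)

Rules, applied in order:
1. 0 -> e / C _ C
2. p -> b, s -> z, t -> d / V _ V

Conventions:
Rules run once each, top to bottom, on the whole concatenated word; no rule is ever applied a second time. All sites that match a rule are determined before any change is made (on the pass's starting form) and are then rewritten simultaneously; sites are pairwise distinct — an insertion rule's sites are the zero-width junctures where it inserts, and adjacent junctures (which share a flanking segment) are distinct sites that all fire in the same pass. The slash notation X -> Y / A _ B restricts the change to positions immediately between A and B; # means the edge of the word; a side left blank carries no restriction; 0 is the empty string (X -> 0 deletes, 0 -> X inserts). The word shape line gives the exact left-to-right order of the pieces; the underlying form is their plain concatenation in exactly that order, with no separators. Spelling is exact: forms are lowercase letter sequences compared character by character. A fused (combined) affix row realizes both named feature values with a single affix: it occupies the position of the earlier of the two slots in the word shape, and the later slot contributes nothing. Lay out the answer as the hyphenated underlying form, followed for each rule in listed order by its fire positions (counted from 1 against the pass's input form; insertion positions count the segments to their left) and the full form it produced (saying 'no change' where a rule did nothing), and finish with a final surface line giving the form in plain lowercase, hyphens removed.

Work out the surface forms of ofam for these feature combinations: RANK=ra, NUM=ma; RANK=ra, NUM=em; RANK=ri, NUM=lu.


cell RANK=ra, NUM=ma:
underlying: ofam-fop-kuv
1. 0 -> e / C _ C: inserts after position(s) 4, 7: ofamefopekuv
2. p -> b, s -> z, t -> d / V _ V: fires at position(s) 8: ofamefobekuv
surface: ofamefobekuv

cell RANK=ra, NUM=em:
underlying: ofam-fop-dg
1. 0 -> e / C _ C: inserts after position(s) 4, 7, 8: ofamefopedeg
2. p -> b, s -> z, t -> d / V _ V: fires at position(s) 8: ofamefobedeg
surface: ofamefobedeg

cell RANK=ri, NUM=lu:
underlying: ofam-fol
1. 0 -> e / C _ C: inserts after position(s) 4: ofamefol
2. p -> b, s -> z, t -> d / V _ V: no change
surface: ofamefol


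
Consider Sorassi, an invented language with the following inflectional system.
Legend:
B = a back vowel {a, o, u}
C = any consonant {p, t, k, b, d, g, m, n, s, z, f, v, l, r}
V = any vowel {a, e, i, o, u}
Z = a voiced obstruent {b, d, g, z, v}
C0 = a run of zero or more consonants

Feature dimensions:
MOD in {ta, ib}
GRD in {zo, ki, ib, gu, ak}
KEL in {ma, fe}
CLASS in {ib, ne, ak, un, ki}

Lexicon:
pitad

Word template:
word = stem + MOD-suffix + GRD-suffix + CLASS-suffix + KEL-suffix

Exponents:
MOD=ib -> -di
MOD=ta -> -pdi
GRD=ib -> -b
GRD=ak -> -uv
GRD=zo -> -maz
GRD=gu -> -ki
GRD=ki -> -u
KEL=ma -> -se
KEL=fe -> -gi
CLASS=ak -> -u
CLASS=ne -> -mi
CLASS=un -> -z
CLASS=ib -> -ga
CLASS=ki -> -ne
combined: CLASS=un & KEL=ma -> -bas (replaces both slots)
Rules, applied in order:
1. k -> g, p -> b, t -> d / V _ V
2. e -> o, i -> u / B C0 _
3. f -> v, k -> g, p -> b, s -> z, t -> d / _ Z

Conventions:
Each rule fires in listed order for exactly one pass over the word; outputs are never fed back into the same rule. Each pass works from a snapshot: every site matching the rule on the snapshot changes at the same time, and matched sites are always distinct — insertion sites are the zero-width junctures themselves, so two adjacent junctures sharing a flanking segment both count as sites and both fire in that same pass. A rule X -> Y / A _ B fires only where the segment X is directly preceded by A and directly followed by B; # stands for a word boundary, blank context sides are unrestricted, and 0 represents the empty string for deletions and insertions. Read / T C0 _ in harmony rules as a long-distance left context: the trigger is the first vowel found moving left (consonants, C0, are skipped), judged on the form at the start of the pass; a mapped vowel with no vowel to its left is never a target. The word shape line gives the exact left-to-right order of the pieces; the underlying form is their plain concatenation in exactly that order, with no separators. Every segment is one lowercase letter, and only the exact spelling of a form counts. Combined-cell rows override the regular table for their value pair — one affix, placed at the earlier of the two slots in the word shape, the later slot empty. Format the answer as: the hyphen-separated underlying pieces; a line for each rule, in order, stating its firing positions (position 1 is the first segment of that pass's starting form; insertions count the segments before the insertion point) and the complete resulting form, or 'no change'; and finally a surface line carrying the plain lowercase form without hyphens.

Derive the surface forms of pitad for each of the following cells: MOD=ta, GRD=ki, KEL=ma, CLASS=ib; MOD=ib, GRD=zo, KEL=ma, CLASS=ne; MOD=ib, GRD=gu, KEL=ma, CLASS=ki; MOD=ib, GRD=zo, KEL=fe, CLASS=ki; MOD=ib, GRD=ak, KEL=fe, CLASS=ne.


cell MOD=ta, GRD=ki, KEL=ma, CLASS=ib:
underlying: pitad-pdi-u-ga-se
1. k -> g, p -> b, t -> d / V _ V: fires at position(s) 3: pidadpdiugase
2. e -> o, i -> u / B C0 _: fires at position(s) 8, 13: pidadpduugaso
3. f -> v, k -> g, p -> b, s -> z, t -> d / _ Z: fires at position(s) 6: pidadbduugaso
surface: pidadbduugaso

cell MOD=ib, GRD=zo, KEL=ma, CLASS=ne:
underlying: pitad-di-maz-mi-se
1. k -> g, p -> b, t -> d / V _ V: fires at position(s) 3: pidaddimazmise
2. e -> o, i -> u / B C0 _: fires at position(s) 7, 12: pidaddumazmuse
3. f -> v, k -> g, p -> b, s -> z, t -> d / _ Z: no change
surface: pidaddumazmuse

cell MOD=ib, GRD=gu, KEL=ma, CLASS=ki:
underlying: pitad-di-ki-ne-se
1. k -> g, p -> b, t -> d / V _ V: fires at position(s) 3, 8: pidaddiginese
2. e -> o, i -> u / B C0 _: fires at position(s) 7: pidadduginese
3. f -> v, k -> g, p -> b, s -> z, t -> d / _ Z: no change
surface: pidadduginese

cell MOD=ib, GRD=zo, KEL=fe, CLASS=ki:
underlying: pitad-di-maz-ne-gi
1. k -> g, p -> b, t -> d / V _ V: fires at position(s) 3: pidaddimaznegi
2. e -> o, i -> u / B C0 _: fires at position(s) 7, 12: pidaddumaznogi
3. f -> v, k -> g, p -> b, s -> z, t -> d / _ Z: no change
surface: pidaddumaznogi

cell MOD=ib, GRD=ak, KEL=fe, CLASS=ne:
underlying: pitad-di-uv-mi-gi
1. k -> g, p -> b, t -> d / V _ V: fires at position(s) 3: pidaddiuvmigi
2. e -> o, i -> u / B C0 _: fires at position(s) 7, 11: pidadduuvmugi
3. f -> v, k -> g, p -> b, s -> z, t -> d / _ Z: no change
surface: pidadduuvmugi


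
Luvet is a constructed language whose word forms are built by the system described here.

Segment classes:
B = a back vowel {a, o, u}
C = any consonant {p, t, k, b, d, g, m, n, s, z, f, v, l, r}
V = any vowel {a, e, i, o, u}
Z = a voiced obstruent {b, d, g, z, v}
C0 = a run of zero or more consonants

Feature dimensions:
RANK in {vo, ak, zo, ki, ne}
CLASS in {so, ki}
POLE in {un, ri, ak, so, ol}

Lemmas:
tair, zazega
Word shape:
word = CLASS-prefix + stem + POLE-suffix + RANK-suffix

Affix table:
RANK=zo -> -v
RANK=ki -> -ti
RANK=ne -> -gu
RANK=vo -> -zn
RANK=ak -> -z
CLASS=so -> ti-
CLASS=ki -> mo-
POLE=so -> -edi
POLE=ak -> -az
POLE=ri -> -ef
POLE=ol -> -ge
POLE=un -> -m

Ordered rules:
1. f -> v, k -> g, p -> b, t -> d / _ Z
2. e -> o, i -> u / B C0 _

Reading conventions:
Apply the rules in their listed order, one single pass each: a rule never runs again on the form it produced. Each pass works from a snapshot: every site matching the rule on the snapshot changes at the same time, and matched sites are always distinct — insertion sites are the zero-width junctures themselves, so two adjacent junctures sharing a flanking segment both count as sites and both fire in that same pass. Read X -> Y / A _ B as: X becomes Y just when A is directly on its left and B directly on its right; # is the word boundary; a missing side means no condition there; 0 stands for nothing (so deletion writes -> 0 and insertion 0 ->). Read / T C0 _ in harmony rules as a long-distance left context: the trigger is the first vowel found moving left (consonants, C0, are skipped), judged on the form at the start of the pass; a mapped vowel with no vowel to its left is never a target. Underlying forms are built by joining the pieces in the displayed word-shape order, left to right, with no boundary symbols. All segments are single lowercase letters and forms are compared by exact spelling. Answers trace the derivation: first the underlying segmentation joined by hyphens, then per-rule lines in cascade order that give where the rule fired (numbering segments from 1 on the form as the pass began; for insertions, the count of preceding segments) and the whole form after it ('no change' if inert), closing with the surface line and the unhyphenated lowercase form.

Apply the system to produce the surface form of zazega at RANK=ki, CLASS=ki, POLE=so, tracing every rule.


underlying: mo-zazega-edi-ti
1. f -> v, k -> g, p -> b, t -> d / _ Z: no change
2. e -> o, i -> u / B C0 _: fires at position(s) 6, 9: mozazogaoditi
surface: mozazogaoditi


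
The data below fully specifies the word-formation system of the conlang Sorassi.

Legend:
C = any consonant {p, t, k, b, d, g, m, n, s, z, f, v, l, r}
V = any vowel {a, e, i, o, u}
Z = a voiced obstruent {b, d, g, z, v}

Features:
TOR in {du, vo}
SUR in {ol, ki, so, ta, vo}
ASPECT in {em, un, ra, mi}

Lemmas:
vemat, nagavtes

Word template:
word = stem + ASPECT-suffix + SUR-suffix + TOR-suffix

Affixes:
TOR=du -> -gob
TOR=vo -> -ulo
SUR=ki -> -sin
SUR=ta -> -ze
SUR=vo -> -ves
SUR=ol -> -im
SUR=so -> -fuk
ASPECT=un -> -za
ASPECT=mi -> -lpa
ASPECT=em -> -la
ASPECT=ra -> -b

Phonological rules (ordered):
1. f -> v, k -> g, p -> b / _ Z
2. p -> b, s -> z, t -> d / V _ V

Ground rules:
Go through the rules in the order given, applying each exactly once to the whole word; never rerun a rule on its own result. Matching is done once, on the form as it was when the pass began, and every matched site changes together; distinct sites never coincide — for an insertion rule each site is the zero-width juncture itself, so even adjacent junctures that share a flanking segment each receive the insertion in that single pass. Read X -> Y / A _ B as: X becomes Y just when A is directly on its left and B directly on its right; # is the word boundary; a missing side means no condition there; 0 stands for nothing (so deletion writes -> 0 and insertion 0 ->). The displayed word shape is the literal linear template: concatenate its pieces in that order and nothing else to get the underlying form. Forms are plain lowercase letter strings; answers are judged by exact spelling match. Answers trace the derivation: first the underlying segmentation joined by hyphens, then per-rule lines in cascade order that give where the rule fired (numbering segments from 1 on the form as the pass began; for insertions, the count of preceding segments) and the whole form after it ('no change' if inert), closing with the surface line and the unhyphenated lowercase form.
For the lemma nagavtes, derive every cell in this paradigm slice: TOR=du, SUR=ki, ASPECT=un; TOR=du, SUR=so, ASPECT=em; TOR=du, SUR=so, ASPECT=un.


cell TOR=du, SUR=ki, ASPECT=un:
underlying: nagavtes-za-sin-gob
1. f -> v, k -> g, p -> b / _ Z: no change
2. p -> b, s -> z, t -> d / V _ V: fires at position(s) 11: nagavteszazingob
surface: nagavteszazingob

cell TOR=du, SUR=so, ASPECT=em:
underlying: nagavtes-la-fuk-gob
1. f -> v, k -> g, p -> b / _ Z: fires at position(s) 13: nagavteslafuggob
2. p -> b, s -> z, t -> d / V _ V: no change
surface: nagavteslafuggob

cell TOR=du, SUR=so, ASPECT=un:
underlying: nagavtes-za-fuk-gob
1. f -> v, k -> g, p -> b / _ Z: fires at position(s) 13: nagavteszafuggob
2. p -> b, s -> z, t -> d / V _ V: no change
surface: nagavteszafuggob


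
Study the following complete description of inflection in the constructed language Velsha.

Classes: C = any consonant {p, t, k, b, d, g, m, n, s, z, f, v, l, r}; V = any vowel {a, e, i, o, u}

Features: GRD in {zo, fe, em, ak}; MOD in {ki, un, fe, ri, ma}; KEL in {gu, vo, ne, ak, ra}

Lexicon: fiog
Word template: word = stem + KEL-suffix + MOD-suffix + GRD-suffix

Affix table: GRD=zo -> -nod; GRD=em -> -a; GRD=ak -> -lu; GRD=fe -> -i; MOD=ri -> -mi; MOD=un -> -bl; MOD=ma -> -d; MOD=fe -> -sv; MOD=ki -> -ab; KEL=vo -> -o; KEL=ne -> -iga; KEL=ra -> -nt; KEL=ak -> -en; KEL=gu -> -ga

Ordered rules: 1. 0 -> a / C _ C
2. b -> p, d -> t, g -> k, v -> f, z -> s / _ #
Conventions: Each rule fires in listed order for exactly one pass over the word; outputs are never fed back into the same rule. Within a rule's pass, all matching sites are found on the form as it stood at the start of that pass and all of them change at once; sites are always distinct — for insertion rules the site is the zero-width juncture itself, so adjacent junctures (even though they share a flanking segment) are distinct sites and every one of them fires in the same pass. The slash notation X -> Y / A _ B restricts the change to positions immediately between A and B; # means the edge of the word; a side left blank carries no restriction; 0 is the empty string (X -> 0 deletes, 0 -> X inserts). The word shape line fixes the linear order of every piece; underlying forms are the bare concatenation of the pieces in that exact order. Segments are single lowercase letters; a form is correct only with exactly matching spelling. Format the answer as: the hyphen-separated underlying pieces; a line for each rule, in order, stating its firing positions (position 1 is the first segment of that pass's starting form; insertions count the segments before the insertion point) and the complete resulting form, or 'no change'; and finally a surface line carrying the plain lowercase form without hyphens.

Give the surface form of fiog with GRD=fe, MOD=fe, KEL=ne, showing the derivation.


underlying: fiog-iga-sv-i
1. 0 -> a / C _ C: inserts after position(s) 8: fiogigasavi
2. b -> p, d -> t, g -> k, v -> f, z -> s / _ #: no change
surface: fiogigasavi


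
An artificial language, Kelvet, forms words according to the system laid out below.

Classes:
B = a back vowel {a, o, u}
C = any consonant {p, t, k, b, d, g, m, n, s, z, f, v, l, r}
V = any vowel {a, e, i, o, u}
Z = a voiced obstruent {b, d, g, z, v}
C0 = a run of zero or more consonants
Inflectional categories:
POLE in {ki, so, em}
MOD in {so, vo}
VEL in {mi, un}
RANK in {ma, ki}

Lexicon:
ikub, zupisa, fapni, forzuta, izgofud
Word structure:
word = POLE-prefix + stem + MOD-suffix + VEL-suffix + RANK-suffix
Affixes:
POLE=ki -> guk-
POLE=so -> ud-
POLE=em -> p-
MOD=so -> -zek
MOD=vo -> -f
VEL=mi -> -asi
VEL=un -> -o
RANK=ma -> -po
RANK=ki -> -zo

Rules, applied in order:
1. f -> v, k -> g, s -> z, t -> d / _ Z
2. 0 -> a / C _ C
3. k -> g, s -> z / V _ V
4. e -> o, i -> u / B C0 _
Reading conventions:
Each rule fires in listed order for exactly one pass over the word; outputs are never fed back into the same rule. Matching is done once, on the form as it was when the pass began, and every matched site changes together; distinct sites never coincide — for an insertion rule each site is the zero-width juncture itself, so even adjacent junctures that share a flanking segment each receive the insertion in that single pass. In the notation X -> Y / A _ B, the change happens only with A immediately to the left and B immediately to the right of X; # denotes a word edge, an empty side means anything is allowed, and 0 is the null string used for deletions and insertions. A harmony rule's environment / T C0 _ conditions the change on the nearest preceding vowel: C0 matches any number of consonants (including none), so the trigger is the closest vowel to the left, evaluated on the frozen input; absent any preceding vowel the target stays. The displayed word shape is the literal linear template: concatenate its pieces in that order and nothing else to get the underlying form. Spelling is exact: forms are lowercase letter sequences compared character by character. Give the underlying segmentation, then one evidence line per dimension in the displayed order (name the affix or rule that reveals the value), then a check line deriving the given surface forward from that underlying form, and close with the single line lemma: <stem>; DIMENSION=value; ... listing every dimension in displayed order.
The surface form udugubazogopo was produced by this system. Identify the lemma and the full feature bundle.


underlying: ud-ikub-zek-o-po
POLE=so - signalled by the affix ud-
MOD=so - signalled by the affix -zek
VEL=un - signalled by the affix -o
RANK=ma - signalled by the affix -po
check: udikubzekopo -> udikubzekopo -> udikubazekopo -> udigubazegopo -> udugubazogopo
lemma: ikub; POLE=so; MOD=so; VEL=un; RANK=ma


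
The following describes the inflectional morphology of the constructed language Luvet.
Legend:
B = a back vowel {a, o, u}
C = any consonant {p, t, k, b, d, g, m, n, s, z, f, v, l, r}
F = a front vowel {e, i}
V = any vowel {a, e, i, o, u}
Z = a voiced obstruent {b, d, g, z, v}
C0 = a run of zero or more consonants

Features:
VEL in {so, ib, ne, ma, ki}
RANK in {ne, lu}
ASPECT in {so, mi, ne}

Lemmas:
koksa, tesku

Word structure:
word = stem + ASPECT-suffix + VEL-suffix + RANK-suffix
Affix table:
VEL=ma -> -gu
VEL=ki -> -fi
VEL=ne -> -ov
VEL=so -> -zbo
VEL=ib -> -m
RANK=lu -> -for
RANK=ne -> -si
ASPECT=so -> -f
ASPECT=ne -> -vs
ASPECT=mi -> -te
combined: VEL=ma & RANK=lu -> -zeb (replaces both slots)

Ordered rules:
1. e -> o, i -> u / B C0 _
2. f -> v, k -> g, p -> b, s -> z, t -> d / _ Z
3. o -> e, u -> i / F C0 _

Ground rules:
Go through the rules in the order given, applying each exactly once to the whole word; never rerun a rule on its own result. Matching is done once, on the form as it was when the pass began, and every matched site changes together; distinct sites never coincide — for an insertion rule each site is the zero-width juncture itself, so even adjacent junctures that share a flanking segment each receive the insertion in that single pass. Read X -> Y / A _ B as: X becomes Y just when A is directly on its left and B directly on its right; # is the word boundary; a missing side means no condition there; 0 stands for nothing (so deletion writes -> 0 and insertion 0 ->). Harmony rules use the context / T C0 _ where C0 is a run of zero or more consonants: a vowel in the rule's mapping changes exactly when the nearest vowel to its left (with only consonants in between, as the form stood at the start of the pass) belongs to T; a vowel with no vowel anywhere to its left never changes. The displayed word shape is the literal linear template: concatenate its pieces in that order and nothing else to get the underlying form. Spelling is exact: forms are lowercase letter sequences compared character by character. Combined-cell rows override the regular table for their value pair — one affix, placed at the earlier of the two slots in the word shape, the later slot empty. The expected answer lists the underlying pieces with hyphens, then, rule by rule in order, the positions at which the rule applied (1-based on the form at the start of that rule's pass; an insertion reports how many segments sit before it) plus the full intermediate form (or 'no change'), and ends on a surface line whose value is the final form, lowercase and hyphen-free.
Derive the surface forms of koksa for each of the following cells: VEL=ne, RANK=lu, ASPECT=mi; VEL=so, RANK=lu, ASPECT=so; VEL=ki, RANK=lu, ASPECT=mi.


cell VEL=ne, RANK=lu, ASPECT=mi:
underlying: koksa-te-ov-for
1. e -> o, i -> u / B C0 _: fires at position(s) 7: koksatoovfor
2. f -> v, k -> g, p -> b, s -> z, t -> d / _ Z: no change
3. o -> e, u -> i / F C0 _: no change
surface: koksatoovfor

cell VEL=so, RANK=lu, ASPECT=so:
underlying: koksa-f-zbo-for
1. e -> o, i -> u / B C0 _: no change
2. f -> v, k -> g, p -> b, s -> z, t -> d / _ Z: fires at position(s) 6: koksavzbofor
3. o -> e, u -> i / F C0 _: no change
surface: koksavzbofor

cell VEL=ki, RANK=lu, ASPECT=mi:
underlying: koksa-te-fi-for
1. e -> o, i -> u / B C0 _: fires at position(s) 7: koksatofifor
2. f -> v, k -> g, p -> b, s -> z, t -> d / _ Z: no change
3. o -> e, u -> i / F C0 _: fires at position(s) 11: koksatofifer
surface: koksatofifer


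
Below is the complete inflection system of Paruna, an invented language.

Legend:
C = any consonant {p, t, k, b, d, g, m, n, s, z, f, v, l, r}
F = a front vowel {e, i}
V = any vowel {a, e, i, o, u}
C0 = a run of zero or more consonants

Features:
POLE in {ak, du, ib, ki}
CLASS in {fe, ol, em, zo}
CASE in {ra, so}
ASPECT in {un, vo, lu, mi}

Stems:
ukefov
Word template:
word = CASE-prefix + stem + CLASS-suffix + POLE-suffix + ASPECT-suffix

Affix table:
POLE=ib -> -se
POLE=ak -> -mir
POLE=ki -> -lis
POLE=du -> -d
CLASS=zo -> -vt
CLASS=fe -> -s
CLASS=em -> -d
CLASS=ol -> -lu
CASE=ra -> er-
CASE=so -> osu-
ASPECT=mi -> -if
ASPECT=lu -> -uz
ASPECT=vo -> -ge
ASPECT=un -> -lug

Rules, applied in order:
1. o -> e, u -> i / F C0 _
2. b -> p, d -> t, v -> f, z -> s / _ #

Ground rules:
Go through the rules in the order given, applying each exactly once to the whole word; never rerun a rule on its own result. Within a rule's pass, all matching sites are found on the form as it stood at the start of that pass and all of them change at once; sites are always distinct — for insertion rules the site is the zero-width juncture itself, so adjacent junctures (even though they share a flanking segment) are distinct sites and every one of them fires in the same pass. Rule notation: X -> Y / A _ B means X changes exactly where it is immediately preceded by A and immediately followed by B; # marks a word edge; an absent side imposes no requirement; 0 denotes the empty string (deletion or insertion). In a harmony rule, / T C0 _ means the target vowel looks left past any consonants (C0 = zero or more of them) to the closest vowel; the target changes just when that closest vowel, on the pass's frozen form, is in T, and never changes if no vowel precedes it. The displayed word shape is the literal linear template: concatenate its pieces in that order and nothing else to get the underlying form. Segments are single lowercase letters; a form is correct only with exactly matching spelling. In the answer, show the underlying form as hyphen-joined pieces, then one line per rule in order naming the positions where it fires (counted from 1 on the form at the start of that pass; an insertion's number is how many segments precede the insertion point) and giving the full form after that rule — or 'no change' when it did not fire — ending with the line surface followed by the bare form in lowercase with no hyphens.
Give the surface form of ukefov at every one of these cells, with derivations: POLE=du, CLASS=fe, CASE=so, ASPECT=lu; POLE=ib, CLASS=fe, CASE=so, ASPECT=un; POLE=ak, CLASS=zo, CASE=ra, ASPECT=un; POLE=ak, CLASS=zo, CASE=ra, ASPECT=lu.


cell POLE=du, CLASS=fe, CASE=so, ASPECT=lu:
underlying: osu-ukefov-s-d-uz
1. o -> e, u -> i / F C0 _: fires at position(s) 8: osuukefevsduz
2. b -> p, d -> t, v -> f, z -> s / _ #: fires at position(s) 13: osuukefevsdus
surface: osuukefevsdus

cell POLE=ib, CLASS=fe, CASE=so, ASPECT=un:
underlying: osu-ukefov-s-se-lug
1. o -> e, u -> i / F C0 _: fires at position(s) 8, 14: osuukefevsselig
2. b -> p, d -> t, v -> f, z -> s / _ #: no change
surface: osuukefevsselig

cell POLE=ak, CLASS=zo, CASE=ra, ASPECT=un:
underlying: er-ukefov-vt-mir-lug
1. o -> e, u -> i / F C0 _: fires at position(s) 3, 7, 15: erikefevvtmirlig
2. b -> p, d -> t, v -> f, z -> s / _ #: no change
surface: erikefevvtmirlig

cell POLE=ak, CLASS=zo, CASE=ra, ASPECT=lu:
underlying: er-ukefov-vt-mir-uz
1. o -> e, u -> i / F C0 _: fires at position(s) 3, 7, 14: erikefevvtmiriz
2. b -> p, d -> t, v -> f, z -> s / _ #: fires at position(s) 15: erikefevvtmiris
surface: erikefevvtmiris


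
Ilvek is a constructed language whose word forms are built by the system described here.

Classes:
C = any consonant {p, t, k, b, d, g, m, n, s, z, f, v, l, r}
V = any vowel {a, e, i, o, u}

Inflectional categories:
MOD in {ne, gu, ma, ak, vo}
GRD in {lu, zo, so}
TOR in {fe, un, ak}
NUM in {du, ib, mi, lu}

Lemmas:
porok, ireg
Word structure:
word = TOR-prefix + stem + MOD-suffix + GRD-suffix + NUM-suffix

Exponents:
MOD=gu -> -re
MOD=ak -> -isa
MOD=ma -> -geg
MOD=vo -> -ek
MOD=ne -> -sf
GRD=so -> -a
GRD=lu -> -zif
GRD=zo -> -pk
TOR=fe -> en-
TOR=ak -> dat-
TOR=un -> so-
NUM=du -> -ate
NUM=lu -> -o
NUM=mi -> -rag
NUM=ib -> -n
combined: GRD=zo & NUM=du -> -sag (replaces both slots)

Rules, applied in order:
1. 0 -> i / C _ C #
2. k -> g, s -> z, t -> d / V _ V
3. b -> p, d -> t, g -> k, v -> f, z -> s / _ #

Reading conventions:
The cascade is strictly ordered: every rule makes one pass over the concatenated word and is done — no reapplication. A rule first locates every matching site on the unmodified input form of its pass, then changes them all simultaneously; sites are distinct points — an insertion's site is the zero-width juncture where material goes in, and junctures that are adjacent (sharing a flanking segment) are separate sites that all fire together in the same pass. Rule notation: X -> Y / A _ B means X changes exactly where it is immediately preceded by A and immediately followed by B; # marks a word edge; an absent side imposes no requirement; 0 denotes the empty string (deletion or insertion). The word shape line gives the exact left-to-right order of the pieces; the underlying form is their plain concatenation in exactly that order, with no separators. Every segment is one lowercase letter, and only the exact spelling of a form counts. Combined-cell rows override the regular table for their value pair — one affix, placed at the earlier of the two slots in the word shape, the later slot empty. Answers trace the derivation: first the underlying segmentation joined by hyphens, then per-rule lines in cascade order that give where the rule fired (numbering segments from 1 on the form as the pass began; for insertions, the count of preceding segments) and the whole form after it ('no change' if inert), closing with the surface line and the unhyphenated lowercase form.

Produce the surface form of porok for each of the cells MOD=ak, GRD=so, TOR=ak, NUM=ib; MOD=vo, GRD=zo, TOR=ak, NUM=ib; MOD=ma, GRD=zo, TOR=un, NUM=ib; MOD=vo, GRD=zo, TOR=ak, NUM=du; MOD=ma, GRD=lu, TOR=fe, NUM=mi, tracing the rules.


cell MOD=ak, GRD=so, TOR=ak, NUM=ib:
underlying: dat-porok-isa-a-n
1. 0 -> i / C _ C #: no change
2. k -> g, s -> z, t -> d / V _ V: fires at position(s) 8, 10: datporogizaan
3. b -> p, d -> t, g -> k, v -> f, z -> s / _ #: no change
surface: datporogizaan

cell MOD=vo, GRD=zo, TOR=ak, NUM=ib:
underlying: dat-porok-ek-pk-n
1. 0 -> i / C _ C #: inserts after position(s) 12: datporokekpkin
2. k -> g, s -> z, t -> d / V _ V: fires at position(s) 8: datporogekpkin
3. b -> p, d -> t, g -> k, v -> f, z -> s / _ #: no change
surface: datporogekpkin

cell MOD=ma, GRD=zo, TOR=un, NUM=ib:
underlying: so-porok-geg-pk-n
1. 0 -> i / C _ C #: inserts after position(s) 12: soporokgegpkin
2. k -> g, s -> z, t -> d / V _ V: no change
3. b -> p, d -> t, g -> k, v -> f, z -> s / _ #: no change
surface: soporokgegpkin

cell MOD=vo, GRD=zo, TOR=ak, NUM=du:
underlying: dat-porok-ek-sag
1. 0 -> i / C _ C #: no change
2. k -> g, s -> z, t -> d / V _ V: fires at position(s) 8: datporogeksag
3. b -> p, d -> t, g -> k, v -> f, z -> s / _ #: fires at position(s) 13: datporogeksak
surface: datporogeksak

cell MOD=ma, GRD=lu, TOR=fe, NUM=mi:
underlying: en-porok-geg-zif-rag
1. 0 -> i / C _ C #: no change
2. k -> g, s -> z, t -> d / V _ V: no change
3. b -> p, d -> t, g -> k, v -> f, z -> s / _ #: fires at position(s) 16: enporokgegzifrak
surface: enporokgegzifrak


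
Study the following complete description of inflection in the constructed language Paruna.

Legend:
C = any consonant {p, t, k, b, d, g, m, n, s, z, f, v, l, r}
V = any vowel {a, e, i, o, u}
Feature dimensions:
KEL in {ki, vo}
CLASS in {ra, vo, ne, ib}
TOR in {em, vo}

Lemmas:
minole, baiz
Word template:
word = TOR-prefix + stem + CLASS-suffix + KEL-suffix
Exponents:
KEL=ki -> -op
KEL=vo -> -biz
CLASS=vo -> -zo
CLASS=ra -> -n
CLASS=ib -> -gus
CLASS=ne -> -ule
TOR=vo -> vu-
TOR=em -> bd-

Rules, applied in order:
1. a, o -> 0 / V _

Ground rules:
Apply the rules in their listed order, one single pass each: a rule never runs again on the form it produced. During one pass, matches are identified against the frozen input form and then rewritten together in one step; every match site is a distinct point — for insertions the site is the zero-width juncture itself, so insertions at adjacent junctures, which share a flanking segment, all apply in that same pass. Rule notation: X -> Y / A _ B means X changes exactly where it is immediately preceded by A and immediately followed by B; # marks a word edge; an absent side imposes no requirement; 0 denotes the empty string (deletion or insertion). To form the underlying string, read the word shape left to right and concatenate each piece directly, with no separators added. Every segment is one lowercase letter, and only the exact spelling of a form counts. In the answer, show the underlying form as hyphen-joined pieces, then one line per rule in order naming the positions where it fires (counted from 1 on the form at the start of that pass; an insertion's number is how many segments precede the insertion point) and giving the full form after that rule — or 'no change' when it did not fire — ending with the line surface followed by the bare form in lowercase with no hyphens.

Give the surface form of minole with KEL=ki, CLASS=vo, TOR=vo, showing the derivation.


underlying: vu-minole-zo-op
1. a, o -> 0 / V _: fires at position(s) 11: vuminolezop
surface: vuminolezop


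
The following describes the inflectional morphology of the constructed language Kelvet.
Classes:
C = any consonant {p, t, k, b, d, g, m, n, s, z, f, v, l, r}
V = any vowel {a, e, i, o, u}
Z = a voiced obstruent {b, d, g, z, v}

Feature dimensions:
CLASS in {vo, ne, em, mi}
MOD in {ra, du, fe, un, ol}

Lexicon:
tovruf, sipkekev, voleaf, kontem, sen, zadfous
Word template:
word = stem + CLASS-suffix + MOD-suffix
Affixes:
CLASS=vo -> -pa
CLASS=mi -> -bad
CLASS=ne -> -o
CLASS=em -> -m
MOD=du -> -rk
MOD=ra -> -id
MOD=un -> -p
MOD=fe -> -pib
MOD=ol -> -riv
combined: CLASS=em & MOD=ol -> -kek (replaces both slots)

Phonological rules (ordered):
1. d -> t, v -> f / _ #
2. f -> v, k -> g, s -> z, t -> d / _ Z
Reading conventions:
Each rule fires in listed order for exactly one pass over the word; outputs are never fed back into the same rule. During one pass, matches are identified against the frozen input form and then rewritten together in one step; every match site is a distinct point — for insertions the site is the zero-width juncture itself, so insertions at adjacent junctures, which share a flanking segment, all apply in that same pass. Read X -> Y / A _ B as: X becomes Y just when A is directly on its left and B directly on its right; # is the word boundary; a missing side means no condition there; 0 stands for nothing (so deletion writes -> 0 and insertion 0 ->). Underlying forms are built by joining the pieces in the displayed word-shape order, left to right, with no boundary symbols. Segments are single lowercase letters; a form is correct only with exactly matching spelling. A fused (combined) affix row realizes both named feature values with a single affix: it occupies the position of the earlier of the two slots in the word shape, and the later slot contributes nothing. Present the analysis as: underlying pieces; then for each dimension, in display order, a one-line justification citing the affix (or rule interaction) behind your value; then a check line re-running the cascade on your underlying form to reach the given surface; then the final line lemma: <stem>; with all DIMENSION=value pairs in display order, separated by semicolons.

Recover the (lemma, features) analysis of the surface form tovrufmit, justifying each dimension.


underlying: tovruf-m-id
CLASS=em - signalled by the affix -m
MOD=ra - signalled by the affix -id
check: tovrufmid -> tovrufmit -> tovrufmit
lemma: tovruf; CLASS=em; MOD=ra


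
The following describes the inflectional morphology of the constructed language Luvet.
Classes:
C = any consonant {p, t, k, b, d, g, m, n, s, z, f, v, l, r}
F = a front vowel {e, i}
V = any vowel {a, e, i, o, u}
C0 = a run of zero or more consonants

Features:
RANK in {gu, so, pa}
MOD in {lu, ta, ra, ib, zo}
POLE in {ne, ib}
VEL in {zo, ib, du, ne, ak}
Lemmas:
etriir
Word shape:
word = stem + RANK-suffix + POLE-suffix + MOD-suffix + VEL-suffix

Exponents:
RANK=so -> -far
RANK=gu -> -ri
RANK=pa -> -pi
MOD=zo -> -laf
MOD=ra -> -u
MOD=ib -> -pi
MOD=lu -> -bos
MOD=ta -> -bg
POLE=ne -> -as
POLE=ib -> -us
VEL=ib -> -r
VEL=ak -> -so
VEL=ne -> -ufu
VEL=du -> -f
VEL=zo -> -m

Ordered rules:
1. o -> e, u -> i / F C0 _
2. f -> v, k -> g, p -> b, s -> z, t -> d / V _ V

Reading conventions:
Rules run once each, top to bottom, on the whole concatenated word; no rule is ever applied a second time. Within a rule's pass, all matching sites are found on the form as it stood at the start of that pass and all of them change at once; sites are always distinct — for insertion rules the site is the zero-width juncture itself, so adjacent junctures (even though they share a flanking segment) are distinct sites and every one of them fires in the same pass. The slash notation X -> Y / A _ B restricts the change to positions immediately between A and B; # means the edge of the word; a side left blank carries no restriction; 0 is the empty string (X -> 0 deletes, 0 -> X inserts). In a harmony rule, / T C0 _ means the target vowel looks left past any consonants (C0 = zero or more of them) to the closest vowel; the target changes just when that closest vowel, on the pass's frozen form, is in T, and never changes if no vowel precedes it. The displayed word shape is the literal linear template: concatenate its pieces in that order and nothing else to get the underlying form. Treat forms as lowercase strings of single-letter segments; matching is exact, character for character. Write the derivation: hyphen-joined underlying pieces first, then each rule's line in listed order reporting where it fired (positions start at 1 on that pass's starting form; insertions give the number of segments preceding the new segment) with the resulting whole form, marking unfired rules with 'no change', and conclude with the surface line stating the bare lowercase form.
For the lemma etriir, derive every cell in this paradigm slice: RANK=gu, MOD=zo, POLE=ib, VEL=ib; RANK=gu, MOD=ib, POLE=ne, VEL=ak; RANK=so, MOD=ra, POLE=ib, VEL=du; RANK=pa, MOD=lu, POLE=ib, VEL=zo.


cell RANK=gu, MOD=zo, POLE=ib, VEL=ib:
underlying: etriir-ri-us-laf-r
1. o -> e, u -> i / F C0 _: fires at position(s) 9: etriirriislafr
2. f -> v, k -> g, p -> b, s -> z, t -> d / V _ V: no change
surface: etriirriislafr

cell RANK=gu, MOD=ib, POLE=ne, VEL=ak:
underlying: etriir-ri-as-pi-so
1. o -> e, u -> i / F C0 _: fires at position(s) 14: etriirriaspise
2. f -> v, k -> g, p -> b, s -> z, t -> d / V _ V: fires at position(s) 13: etriirriaspize
surface: etriirriaspize

cell RANK=so, MOD=ra, POLE=ib, VEL=du:
underlying: etriir-far-us-u-f
1. o -> e, u -> i / F C0 _: no change
2. f -> v, k -> g, p -> b, s -> z, t -> d / V _ V: fires at position(s) 11: etriirfaruzuf
surface: etriirfaruzuf

cell RANK=pa, MOD=lu, POLE=ib, VEL=zo:
underlying: etriir-pi-us-bos-m
1. o -> e, u -> i / F C0 _: fires at position(s) 9: etriirpiisbosm
2. f -> v, k -> g, p -> b, s -> z, t -> d / V _ V: no change
surface: etriirpiisbosm
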